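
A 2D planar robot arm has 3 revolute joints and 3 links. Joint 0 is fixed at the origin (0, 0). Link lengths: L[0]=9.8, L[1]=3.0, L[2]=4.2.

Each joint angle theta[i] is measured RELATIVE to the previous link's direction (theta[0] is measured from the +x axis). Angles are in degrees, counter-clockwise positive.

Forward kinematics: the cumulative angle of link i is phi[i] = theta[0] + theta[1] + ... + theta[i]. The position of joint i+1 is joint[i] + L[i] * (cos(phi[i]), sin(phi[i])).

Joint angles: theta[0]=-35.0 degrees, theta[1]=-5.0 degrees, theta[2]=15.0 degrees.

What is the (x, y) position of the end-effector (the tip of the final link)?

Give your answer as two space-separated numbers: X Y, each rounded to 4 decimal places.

Answer: 14.1323 -9.3244

Derivation:
joint[0] = (0.0000, 0.0000)  (base)
link 0: phi[0] = -35 = -35 deg
  cos(-35 deg) = 0.8192, sin(-35 deg) = -0.5736
  joint[1] = (0.0000, 0.0000) + 9.8 * (0.8192, -0.5736) = (0.0000 + 8.0277, 0.0000 + -5.6210) = (8.0277, -5.6210)
link 1: phi[1] = -35 + -5 = -40 deg
  cos(-40 deg) = 0.7660, sin(-40 deg) = -0.6428
  joint[2] = (8.0277, -5.6210) + 3 * (0.7660, -0.6428) = (8.0277 + 2.2981, -5.6210 + -1.9284) = (10.3258, -7.5494)
link 2: phi[2] = -35 + -5 + 15 = -25 deg
  cos(-25 deg) = 0.9063, sin(-25 deg) = -0.4226
  joint[3] = (10.3258, -7.5494) + 4.2 * (0.9063, -0.4226) = (10.3258 + 3.8065, -7.5494 + -1.7750) = (14.1323, -9.3244)
End effector: (14.1323, -9.3244)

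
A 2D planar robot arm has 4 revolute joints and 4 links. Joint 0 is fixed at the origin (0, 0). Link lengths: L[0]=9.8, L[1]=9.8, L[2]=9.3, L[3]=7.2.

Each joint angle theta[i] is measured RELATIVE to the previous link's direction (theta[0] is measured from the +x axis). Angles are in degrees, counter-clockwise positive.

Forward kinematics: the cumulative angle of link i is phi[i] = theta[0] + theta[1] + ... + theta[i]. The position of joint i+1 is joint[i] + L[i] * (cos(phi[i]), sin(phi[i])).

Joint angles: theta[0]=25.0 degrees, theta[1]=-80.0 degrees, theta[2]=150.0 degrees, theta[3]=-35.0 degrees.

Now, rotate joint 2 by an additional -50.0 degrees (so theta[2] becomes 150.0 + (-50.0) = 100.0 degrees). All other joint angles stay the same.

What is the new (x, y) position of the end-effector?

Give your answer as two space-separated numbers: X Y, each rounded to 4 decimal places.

joint[0] = (0.0000, 0.0000)  (base)
link 0: phi[0] = 25 = 25 deg
  cos(25 deg) = 0.9063, sin(25 deg) = 0.4226
  joint[1] = (0.0000, 0.0000) + 9.8 * (0.9063, 0.4226) = (0.0000 + 8.8818, 0.0000 + 4.1417) = (8.8818, 4.1417)
link 1: phi[1] = 25 + -80 = -55 deg
  cos(-55 deg) = 0.5736, sin(-55 deg) = -0.8192
  joint[2] = (8.8818, 4.1417) + 9.8 * (0.5736, -0.8192) = (8.8818 + 5.6210, 4.1417 + -8.0277) = (14.5029, -3.8860)
link 2: phi[2] = 25 + -80 + 100 = 45 deg
  cos(45 deg) = 0.7071, sin(45 deg) = 0.7071
  joint[3] = (14.5029, -3.8860) + 9.3 * (0.7071, 0.7071) = (14.5029 + 6.5761, -3.8860 + 6.5761) = (21.0790, 2.6901)
link 3: phi[3] = 25 + -80 + 100 + -35 = 10 deg
  cos(10 deg) = 0.9848, sin(10 deg) = 0.1736
  joint[4] = (21.0790, 2.6901) + 7.2 * (0.9848, 0.1736) = (21.0790 + 7.0906, 2.6901 + 1.2503) = (28.1696, 3.9403)
End effector: (28.1696, 3.9403)

Answer: 28.1696 3.9403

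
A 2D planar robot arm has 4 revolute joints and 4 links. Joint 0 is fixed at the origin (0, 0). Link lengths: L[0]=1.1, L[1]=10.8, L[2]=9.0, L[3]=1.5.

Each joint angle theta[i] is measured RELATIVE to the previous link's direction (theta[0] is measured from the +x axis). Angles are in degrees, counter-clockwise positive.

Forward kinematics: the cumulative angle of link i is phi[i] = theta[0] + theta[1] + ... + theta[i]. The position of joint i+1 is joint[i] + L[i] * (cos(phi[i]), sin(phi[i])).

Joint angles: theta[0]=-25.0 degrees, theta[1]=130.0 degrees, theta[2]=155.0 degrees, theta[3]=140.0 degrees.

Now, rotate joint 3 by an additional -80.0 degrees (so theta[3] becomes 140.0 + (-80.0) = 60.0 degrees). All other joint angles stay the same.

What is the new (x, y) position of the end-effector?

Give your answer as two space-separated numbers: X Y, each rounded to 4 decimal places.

Answer: -2.2121 0.1397

Derivation:
joint[0] = (0.0000, 0.0000)  (base)
link 0: phi[0] = -25 = -25 deg
  cos(-25 deg) = 0.9063, sin(-25 deg) = -0.4226
  joint[1] = (0.0000, 0.0000) + 1.1 * (0.9063, -0.4226) = (0.0000 + 0.9969, 0.0000 + -0.4649) = (0.9969, -0.4649)
link 1: phi[1] = -25 + 130 = 105 deg
  cos(105 deg) = -0.2588, sin(105 deg) = 0.9659
  joint[2] = (0.9969, -0.4649) + 10.8 * (-0.2588, 0.9659) = (0.9969 + -2.7952, -0.4649 + 10.4320) = (-1.7983, 9.9671)
link 2: phi[2] = -25 + 130 + 155 = 260 deg
  cos(260 deg) = -0.1736, sin(260 deg) = -0.9848
  joint[3] = (-1.7983, 9.9671) + 9 * (-0.1736, -0.9848) = (-1.7983 + -1.5628, 9.9671 + -8.8633) = (-3.3611, 1.1038)
link 3: phi[3] = -25 + 130 + 155 + 60 = 320 deg
  cos(320 deg) = 0.7660, sin(320 deg) = -0.6428
  joint[4] = (-3.3611, 1.1038) + 1.5 * (0.7660, -0.6428) = (-3.3611 + 1.1491, 1.1038 + -0.9642) = (-2.2121, 0.1397)
End effector: (-2.2121, 0.1397)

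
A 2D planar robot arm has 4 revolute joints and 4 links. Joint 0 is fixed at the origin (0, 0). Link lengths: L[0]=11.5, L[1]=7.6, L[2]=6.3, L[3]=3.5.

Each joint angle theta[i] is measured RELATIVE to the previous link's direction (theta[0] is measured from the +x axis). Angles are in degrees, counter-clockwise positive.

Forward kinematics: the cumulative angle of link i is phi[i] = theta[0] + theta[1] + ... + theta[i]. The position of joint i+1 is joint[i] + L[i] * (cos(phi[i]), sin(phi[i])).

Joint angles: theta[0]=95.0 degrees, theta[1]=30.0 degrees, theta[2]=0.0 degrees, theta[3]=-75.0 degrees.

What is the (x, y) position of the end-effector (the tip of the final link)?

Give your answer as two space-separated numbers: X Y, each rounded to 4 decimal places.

joint[0] = (0.0000, 0.0000)  (base)
link 0: phi[0] = 95 = 95 deg
  cos(95 deg) = -0.0872, sin(95 deg) = 0.9962
  joint[1] = (0.0000, 0.0000) + 11.5 * (-0.0872, 0.9962) = (0.0000 + -1.0023, 0.0000 + 11.4562) = (-1.0023, 11.4562)
link 1: phi[1] = 95 + 30 = 125 deg
  cos(125 deg) = -0.5736, sin(125 deg) = 0.8192
  joint[2] = (-1.0023, 11.4562) + 7.6 * (-0.5736, 0.8192) = (-1.0023 + -4.3592, 11.4562 + 6.2256) = (-5.3615, 17.6818)
link 2: phi[2] = 95 + 30 + 0 = 125 deg
  cos(125 deg) = -0.5736, sin(125 deg) = 0.8192
  joint[3] = (-5.3615, 17.6818) + 6.3 * (-0.5736, 0.8192) = (-5.3615 + -3.6135, 17.6818 + 5.1607) = (-8.9750, 22.8425)
link 3: phi[3] = 95 + 30 + 0 + -75 = 50 deg
  cos(50 deg) = 0.6428, sin(50 deg) = 0.7660
  joint[4] = (-8.9750, 22.8425) + 3.5 * (0.6428, 0.7660) = (-8.9750 + 2.2498, 22.8425 + 2.6812) = (-6.7252, 25.5236)
End effector: (-6.7252, 25.5236)

Answer: -6.7252 25.5236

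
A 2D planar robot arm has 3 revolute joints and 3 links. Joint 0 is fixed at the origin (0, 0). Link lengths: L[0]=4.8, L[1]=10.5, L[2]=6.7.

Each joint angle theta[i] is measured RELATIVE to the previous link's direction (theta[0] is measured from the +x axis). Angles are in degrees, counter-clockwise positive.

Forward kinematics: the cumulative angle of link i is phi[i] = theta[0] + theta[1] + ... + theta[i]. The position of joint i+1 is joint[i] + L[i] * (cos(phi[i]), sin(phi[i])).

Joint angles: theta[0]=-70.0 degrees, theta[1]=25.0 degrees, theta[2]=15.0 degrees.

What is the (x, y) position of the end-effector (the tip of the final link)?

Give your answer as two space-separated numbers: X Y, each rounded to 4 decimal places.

joint[0] = (0.0000, 0.0000)  (base)
link 0: phi[0] = -70 = -70 deg
  cos(-70 deg) = 0.3420, sin(-70 deg) = -0.9397
  joint[1] = (0.0000, 0.0000) + 4.8 * (0.3420, -0.9397) = (0.0000 + 1.6417, 0.0000 + -4.5105) = (1.6417, -4.5105)
link 1: phi[1] = -70 + 25 = -45 deg
  cos(-45 deg) = 0.7071, sin(-45 deg) = -0.7071
  joint[2] = (1.6417, -4.5105) + 10.5 * (0.7071, -0.7071) = (1.6417 + 7.4246, -4.5105 + -7.4246) = (9.0663, -11.9351)
link 2: phi[2] = -70 + 25 + 15 = -30 deg
  cos(-30 deg) = 0.8660, sin(-30 deg) = -0.5000
  joint[3] = (9.0663, -11.9351) + 6.7 * (0.8660, -0.5000) = (9.0663 + 5.8024, -11.9351 + -3.3500) = (14.8687, -15.2851)
End effector: (14.8687, -15.2851)

Answer: 14.8687 -15.2851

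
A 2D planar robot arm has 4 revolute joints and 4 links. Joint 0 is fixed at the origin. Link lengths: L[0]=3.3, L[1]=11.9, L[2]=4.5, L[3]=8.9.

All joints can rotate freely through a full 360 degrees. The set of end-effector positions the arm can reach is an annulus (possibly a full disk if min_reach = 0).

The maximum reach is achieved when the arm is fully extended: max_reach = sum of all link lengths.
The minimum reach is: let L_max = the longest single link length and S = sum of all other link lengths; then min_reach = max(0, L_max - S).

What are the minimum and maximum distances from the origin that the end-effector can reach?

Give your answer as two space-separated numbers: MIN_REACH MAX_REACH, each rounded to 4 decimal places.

Answer: 0.0000 28.6000

Derivation:
Link lengths: [3.3, 11.9, 4.5, 8.9]
max_reach = 3.3 + 11.9 + 4.5 + 8.9 = 28.6
L_max = max([3.3, 11.9, 4.5, 8.9]) = 11.9
S (sum of others) = 28.6 - 11.9 = 16.7
min_reach = max(0, 11.9 - 16.7) = max(0, -4.8) = 0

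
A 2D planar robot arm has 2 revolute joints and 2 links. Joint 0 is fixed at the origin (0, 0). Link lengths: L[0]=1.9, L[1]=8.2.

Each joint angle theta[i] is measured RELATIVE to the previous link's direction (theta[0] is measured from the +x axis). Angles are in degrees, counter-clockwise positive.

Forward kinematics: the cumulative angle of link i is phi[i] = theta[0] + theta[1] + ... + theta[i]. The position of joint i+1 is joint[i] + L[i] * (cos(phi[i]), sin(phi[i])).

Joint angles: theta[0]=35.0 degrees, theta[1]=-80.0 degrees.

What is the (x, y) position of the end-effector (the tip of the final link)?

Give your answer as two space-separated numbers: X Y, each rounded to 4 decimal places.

joint[0] = (0.0000, 0.0000)  (base)
link 0: phi[0] = 35 = 35 deg
  cos(35 deg) = 0.8192, sin(35 deg) = 0.5736
  joint[1] = (0.0000, 0.0000) + 1.9 * (0.8192, 0.5736) = (0.0000 + 1.5564, 0.0000 + 1.0898) = (1.5564, 1.0898)
link 1: phi[1] = 35 + -80 = -45 deg
  cos(-45 deg) = 0.7071, sin(-45 deg) = -0.7071
  joint[2] = (1.5564, 1.0898) + 8.2 * (0.7071, -0.7071) = (1.5564 + 5.7983, 1.0898 + -5.7983) = (7.3547, -4.7085)
End effector: (7.3547, -4.7085)

Answer: 7.3547 -4.7085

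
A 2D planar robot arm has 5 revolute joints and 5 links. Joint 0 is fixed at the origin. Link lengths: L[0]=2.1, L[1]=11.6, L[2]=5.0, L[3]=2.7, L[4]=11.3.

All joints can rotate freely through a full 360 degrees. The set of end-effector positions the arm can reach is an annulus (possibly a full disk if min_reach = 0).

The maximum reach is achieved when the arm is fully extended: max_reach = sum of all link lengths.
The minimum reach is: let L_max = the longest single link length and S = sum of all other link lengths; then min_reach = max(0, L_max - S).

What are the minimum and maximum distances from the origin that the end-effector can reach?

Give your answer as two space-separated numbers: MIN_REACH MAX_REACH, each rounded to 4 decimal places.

Link lengths: [2.1, 11.6, 5.0, 2.7, 11.3]
max_reach = 2.1 + 11.6 + 5 + 2.7 + 11.3 = 32.7
L_max = max([2.1, 11.6, 5.0, 2.7, 11.3]) = 11.6
S (sum of others) = 32.7 - 11.6 = 21.1
min_reach = max(0, 11.6 - 21.1) = max(0, -9.5) = 0

Answer: 0.0000 32.7000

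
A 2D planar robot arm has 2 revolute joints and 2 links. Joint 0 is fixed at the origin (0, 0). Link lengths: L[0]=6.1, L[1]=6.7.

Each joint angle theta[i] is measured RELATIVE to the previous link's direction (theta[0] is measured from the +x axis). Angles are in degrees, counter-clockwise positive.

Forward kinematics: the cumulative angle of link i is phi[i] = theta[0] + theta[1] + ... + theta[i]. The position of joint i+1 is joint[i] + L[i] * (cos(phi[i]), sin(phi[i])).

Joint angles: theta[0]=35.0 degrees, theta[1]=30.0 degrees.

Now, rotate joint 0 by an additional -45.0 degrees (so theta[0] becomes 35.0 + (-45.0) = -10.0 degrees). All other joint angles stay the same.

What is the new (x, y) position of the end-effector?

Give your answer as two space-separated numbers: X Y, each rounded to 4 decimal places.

Answer: 12.3033 1.2323

Derivation:
joint[0] = (0.0000, 0.0000)  (base)
link 0: phi[0] = -10 = -10 deg
  cos(-10 deg) = 0.9848, sin(-10 deg) = -0.1736
  joint[1] = (0.0000, 0.0000) + 6.1 * (0.9848, -0.1736) = (0.0000 + 6.0073, 0.0000 + -1.0593) = (6.0073, -1.0593)
link 1: phi[1] = -10 + 30 = 20 deg
  cos(20 deg) = 0.9397, sin(20 deg) = 0.3420
  joint[2] = (6.0073, -1.0593) + 6.7 * (0.9397, 0.3420) = (6.0073 + 6.2959, -1.0593 + 2.2915) = (12.3033, 1.2323)
End effector: (12.3033, 1.2323)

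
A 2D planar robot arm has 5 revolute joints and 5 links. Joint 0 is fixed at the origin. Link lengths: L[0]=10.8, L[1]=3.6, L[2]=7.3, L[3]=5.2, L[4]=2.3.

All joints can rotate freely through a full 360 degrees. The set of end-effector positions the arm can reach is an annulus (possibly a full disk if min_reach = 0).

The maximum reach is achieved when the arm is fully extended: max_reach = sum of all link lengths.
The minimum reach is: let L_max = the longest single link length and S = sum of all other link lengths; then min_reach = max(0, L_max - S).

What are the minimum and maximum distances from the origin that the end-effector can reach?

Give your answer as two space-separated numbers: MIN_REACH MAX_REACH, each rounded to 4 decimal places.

Link lengths: [10.8, 3.6, 7.3, 5.2, 2.3]
max_reach = 10.8 + 3.6 + 7.3 + 5.2 + 2.3 = 29.2
L_max = max([10.8, 3.6, 7.3, 5.2, 2.3]) = 10.8
S (sum of others) = 29.2 - 10.8 = 18.4
min_reach = max(0, 10.8 - 18.4) = max(0, -7.6) = 0

Answer: 0.0000 29.2000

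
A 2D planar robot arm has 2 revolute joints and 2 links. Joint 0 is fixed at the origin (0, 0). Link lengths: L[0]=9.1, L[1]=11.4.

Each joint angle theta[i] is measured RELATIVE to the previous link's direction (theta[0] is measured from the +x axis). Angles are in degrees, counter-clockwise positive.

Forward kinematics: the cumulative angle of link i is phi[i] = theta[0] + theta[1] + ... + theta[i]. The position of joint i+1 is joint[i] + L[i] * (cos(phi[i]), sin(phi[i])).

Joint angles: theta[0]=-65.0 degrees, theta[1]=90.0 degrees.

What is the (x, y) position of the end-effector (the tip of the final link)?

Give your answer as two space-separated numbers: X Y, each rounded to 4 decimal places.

Answer: 14.1777 -3.4296

Derivation:
joint[0] = (0.0000, 0.0000)  (base)
link 0: phi[0] = -65 = -65 deg
  cos(-65 deg) = 0.4226, sin(-65 deg) = -0.9063
  joint[1] = (0.0000, 0.0000) + 9.1 * (0.4226, -0.9063) = (0.0000 + 3.8458, 0.0000 + -8.2474) = (3.8458, -8.2474)
link 1: phi[1] = -65 + 90 = 25 deg
  cos(25 deg) = 0.9063, sin(25 deg) = 0.4226
  joint[2] = (3.8458, -8.2474) + 11.4 * (0.9063, 0.4226) = (3.8458 + 10.3319, -8.2474 + 4.8178) = (14.1777, -3.4296)
End effector: (14.1777, -3.4296)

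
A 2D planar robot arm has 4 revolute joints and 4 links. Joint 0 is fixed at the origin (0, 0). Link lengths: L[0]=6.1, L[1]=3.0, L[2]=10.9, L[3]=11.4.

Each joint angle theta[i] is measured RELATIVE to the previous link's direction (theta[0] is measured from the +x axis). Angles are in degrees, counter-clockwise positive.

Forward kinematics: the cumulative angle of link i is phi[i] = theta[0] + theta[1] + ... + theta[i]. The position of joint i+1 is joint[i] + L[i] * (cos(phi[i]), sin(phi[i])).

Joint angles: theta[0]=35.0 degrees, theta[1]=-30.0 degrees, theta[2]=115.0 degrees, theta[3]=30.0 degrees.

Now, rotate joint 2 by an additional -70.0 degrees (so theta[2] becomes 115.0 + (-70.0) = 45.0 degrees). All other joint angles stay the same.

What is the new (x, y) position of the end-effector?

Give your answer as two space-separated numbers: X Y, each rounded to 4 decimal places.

Answer: 16.9714 23.3370

Derivation:
joint[0] = (0.0000, 0.0000)  (base)
link 0: phi[0] = 35 = 35 deg
  cos(35 deg) = 0.8192, sin(35 deg) = 0.5736
  joint[1] = (0.0000, 0.0000) + 6.1 * (0.8192, 0.5736) = (0.0000 + 4.9968, 0.0000 + 3.4988) = (4.9968, 3.4988)
link 1: phi[1] = 35 + -30 = 5 deg
  cos(5 deg) = 0.9962, sin(5 deg) = 0.0872
  joint[2] = (4.9968, 3.4988) + 3 * (0.9962, 0.0872) = (4.9968 + 2.9886, 3.4988 + 0.2615) = (7.9854, 3.7603)
link 2: phi[2] = 35 + -30 + 45 = 50 deg
  cos(50 deg) = 0.6428, sin(50 deg) = 0.7660
  joint[3] = (7.9854, 3.7603) + 10.9 * (0.6428, 0.7660) = (7.9854 + 7.0064, 3.7603 + 8.3499) = (14.9918, 12.1102)
link 3: phi[3] = 35 + -30 + 45 + 30 = 80 deg
  cos(80 deg) = 0.1736, sin(80 deg) = 0.9848
  joint[4] = (14.9918, 12.1102) + 11.4 * (0.1736, 0.9848) = (14.9918 + 1.9796, 12.1102 + 11.2268) = (16.9714, 23.3370)
End effector: (16.9714, 23.3370)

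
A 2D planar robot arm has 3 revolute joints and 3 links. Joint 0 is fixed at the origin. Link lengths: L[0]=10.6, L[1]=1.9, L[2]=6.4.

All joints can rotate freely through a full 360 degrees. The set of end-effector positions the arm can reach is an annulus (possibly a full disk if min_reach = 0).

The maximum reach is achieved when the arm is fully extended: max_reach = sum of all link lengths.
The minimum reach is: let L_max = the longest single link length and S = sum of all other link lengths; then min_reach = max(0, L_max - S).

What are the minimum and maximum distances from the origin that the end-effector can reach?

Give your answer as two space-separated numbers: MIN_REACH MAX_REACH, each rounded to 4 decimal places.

Answer: 2.3000 18.9000

Derivation:
Link lengths: [10.6, 1.9, 6.4]
max_reach = 10.6 + 1.9 + 6.4 = 18.9
L_max = max([10.6, 1.9, 6.4]) = 10.6
S (sum of others) = 18.9 - 10.6 = 8.3
min_reach = max(0, 10.6 - 8.3) = max(0, 2.3) = 2.3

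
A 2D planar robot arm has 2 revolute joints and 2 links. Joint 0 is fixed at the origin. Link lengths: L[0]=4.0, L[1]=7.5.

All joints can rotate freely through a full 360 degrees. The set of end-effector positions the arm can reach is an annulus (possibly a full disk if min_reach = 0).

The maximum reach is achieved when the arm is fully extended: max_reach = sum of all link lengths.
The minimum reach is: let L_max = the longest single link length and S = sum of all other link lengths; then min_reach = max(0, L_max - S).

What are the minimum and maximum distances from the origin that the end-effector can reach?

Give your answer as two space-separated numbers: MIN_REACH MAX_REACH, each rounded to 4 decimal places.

Link lengths: [4.0, 7.5]
max_reach = 4 + 7.5 = 11.5
L_max = max([4.0, 7.5]) = 7.5
S (sum of others) = 11.5 - 7.5 = 4
min_reach = max(0, 7.5 - 4) = max(0, 3.5) = 3.5

Answer: 3.5000 11.5000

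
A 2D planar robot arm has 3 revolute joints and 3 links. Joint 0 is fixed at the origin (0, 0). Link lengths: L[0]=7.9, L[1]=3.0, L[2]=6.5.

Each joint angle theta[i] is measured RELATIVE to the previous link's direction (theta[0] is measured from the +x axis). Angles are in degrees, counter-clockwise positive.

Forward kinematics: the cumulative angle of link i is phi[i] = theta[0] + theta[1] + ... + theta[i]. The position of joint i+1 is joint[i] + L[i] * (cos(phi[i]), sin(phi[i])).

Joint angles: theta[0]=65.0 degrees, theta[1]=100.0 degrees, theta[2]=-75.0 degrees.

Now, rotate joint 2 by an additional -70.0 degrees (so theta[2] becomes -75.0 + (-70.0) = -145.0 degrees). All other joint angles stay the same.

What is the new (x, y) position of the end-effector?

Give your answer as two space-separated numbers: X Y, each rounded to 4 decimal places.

joint[0] = (0.0000, 0.0000)  (base)
link 0: phi[0] = 65 = 65 deg
  cos(65 deg) = 0.4226, sin(65 deg) = 0.9063
  joint[1] = (0.0000, 0.0000) + 7.9 * (0.4226, 0.9063) = (0.0000 + 3.3387, 0.0000 + 7.1598) = (3.3387, 7.1598)
link 1: phi[1] = 65 + 100 = 165 deg
  cos(165 deg) = -0.9659, sin(165 deg) = 0.2588
  joint[2] = (3.3387, 7.1598) + 3 * (-0.9659, 0.2588) = (3.3387 + -2.8978, 7.1598 + 0.7765) = (0.4409, 7.9363)
link 2: phi[2] = 65 + 100 + -145 = 20 deg
  cos(20 deg) = 0.9397, sin(20 deg) = 0.3420
  joint[3] = (0.4409, 7.9363) + 6.5 * (0.9397, 0.3420) = (0.4409 + 6.1080, 7.9363 + 2.2231) = (6.5489, 10.1594)
End effector: (6.5489, 10.1594)

Answer: 6.5489 10.1594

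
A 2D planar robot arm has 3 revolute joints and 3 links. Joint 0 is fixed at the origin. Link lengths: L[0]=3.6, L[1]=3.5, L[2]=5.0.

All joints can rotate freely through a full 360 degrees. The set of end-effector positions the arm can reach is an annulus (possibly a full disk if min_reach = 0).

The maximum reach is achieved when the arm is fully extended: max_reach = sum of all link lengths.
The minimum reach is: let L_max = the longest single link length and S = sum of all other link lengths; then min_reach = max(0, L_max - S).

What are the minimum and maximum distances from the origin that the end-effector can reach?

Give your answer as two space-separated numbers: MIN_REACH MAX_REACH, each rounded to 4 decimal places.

Link lengths: [3.6, 3.5, 5.0]
max_reach = 3.6 + 3.5 + 5 = 12.1
L_max = max([3.6, 3.5, 5.0]) = 5
S (sum of others) = 12.1 - 5 = 7.1
min_reach = max(0, 5 - 7.1) = max(0, -2.1) = 0

Answer: 0.0000 12.1000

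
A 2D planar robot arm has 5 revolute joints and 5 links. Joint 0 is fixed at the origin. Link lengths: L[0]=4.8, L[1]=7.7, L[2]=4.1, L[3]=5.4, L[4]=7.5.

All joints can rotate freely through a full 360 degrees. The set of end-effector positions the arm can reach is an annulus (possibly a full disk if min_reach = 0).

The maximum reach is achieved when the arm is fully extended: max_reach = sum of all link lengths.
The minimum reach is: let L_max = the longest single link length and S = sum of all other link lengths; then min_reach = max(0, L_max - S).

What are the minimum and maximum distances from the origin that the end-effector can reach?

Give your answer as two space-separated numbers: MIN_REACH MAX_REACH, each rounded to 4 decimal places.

Link lengths: [4.8, 7.7, 4.1, 5.4, 7.5]
max_reach = 4.8 + 7.7 + 4.1 + 5.4 + 7.5 = 29.5
L_max = max([4.8, 7.7, 4.1, 5.4, 7.5]) = 7.7
S (sum of others) = 29.5 - 7.7 = 21.8
min_reach = max(0, 7.7 - 21.8) = max(0, -14.1) = 0

Answer: 0.0000 29.5000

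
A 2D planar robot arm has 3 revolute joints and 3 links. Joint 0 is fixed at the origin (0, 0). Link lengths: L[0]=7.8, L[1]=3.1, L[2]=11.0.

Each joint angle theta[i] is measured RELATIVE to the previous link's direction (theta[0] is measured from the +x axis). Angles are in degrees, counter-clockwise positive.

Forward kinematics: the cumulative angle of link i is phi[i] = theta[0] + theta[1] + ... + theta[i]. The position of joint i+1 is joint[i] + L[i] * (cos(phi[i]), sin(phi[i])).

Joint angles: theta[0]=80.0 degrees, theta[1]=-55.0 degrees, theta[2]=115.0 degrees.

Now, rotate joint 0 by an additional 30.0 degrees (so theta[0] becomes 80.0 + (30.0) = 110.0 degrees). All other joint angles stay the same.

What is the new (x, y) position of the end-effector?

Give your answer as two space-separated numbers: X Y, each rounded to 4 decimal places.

joint[0] = (0.0000, 0.0000)  (base)
link 0: phi[0] = 110 = 110 deg
  cos(110 deg) = -0.3420, sin(110 deg) = 0.9397
  joint[1] = (0.0000, 0.0000) + 7.8 * (-0.3420, 0.9397) = (0.0000 + -2.6678, 0.0000 + 7.3296) = (-2.6678, 7.3296)
link 1: phi[1] = 110 + -55 = 55 deg
  cos(55 deg) = 0.5736, sin(55 deg) = 0.8192
  joint[2] = (-2.6678, 7.3296) + 3.1 * (0.5736, 0.8192) = (-2.6678 + 1.7781, 7.3296 + 2.5394) = (-0.8897, 9.8690)
link 2: phi[2] = 110 + -55 + 115 = 170 deg
  cos(170 deg) = -0.9848, sin(170 deg) = 0.1736
  joint[3] = (-0.8897, 9.8690) + 11 * (-0.9848, 0.1736) = (-0.8897 + -10.8329, 9.8690 + 1.9101) = (-11.7226, 11.7791)
End effector: (-11.7226, 11.7791)

Answer: -11.7226 11.7791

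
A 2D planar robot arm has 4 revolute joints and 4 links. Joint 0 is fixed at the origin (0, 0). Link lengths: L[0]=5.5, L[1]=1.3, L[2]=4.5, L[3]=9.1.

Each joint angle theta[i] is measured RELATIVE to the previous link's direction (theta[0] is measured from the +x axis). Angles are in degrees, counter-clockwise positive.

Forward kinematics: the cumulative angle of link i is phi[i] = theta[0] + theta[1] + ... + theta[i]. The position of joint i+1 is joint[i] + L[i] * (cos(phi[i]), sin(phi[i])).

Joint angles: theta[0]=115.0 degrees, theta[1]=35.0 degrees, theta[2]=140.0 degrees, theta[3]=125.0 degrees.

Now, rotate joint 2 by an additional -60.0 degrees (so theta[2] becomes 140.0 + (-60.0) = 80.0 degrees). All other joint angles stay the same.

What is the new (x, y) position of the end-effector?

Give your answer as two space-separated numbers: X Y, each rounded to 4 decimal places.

Answer: 2.7226 1.3944

Derivation:
joint[0] = (0.0000, 0.0000)  (base)
link 0: phi[0] = 115 = 115 deg
  cos(115 deg) = -0.4226, sin(115 deg) = 0.9063
  joint[1] = (0.0000, 0.0000) + 5.5 * (-0.4226, 0.9063) = (0.0000 + -2.3244, 0.0000 + 4.9847) = (-2.3244, 4.9847)
link 1: phi[1] = 115 + 35 = 150 deg
  cos(150 deg) = -0.8660, sin(150 deg) = 0.5000
  joint[2] = (-2.3244, 4.9847) + 1.3 * (-0.8660, 0.5000) = (-2.3244 + -1.1258, 4.9847 + 0.6500) = (-3.4502, 5.6347)
link 2: phi[2] = 115 + 35 + 80 = 230 deg
  cos(230 deg) = -0.6428, sin(230 deg) = -0.7660
  joint[3] = (-3.4502, 5.6347) + 4.5 * (-0.6428, -0.7660) = (-3.4502 + -2.8925, 5.6347 + -3.4472) = (-6.3428, 2.1875)
link 3: phi[3] = 115 + 35 + 80 + 125 = 355 deg
  cos(355 deg) = 0.9962, sin(355 deg) = -0.0872
  joint[4] = (-6.3428, 2.1875) + 9.1 * (0.9962, -0.0872) = (-6.3428 + 9.0654, 2.1875 + -0.7931) = (2.7226, 1.3944)
End effector: (2.7226, 1.3944)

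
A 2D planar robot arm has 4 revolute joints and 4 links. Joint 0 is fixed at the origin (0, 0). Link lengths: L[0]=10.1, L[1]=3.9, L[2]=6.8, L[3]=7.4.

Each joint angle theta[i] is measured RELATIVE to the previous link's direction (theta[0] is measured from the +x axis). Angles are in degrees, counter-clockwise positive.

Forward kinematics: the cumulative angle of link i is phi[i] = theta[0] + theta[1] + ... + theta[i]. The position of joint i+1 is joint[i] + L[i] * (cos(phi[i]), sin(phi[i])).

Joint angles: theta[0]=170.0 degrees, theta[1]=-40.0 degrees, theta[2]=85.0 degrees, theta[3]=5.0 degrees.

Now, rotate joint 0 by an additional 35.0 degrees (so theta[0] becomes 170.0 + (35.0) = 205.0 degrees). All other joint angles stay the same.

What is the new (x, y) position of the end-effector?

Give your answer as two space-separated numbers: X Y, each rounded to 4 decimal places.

joint[0] = (0.0000, 0.0000)  (base)
link 0: phi[0] = 205 = 205 deg
  cos(205 deg) = -0.9063, sin(205 deg) = -0.4226
  joint[1] = (0.0000, 0.0000) + 10.1 * (-0.9063, -0.4226) = (0.0000 + -9.1537, 0.0000 + -4.2684) = (-9.1537, -4.2684)
link 1: phi[1] = 205 + -40 = 165 deg
  cos(165 deg) = -0.9659, sin(165 deg) = 0.2588
  joint[2] = (-9.1537, -4.2684) + 3.9 * (-0.9659, 0.2588) = (-9.1537 + -3.7671, -4.2684 + 1.0094) = (-12.9208, -3.2591)
link 2: phi[2] = 205 + -40 + 85 = 250 deg
  cos(250 deg) = -0.3420, sin(250 deg) = -0.9397
  joint[3] = (-12.9208, -3.2591) + 6.8 * (-0.3420, -0.9397) = (-12.9208 + -2.3257, -3.2591 + -6.3899) = (-15.2466, -9.6490)
link 3: phi[3] = 205 + -40 + 85 + 5 = 255 deg
  cos(255 deg) = -0.2588, sin(255 deg) = -0.9659
  joint[4] = (-15.2466, -9.6490) + 7.4 * (-0.2588, -0.9659) = (-15.2466 + -1.9153, -9.6490 + -7.1479) = (-17.1618, -16.7968)
End effector: (-17.1618, -16.7968)

Answer: -17.1618 -16.7968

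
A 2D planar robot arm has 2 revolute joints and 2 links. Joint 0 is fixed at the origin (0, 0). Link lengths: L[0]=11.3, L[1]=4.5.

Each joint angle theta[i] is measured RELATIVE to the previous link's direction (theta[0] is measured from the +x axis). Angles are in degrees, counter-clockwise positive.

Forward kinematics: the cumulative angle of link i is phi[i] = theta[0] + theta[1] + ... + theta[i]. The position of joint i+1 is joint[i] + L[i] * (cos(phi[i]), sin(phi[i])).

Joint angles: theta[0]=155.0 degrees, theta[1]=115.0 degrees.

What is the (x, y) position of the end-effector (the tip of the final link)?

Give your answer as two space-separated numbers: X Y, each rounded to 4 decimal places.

Answer: -10.2413 0.2756

Derivation:
joint[0] = (0.0000, 0.0000)  (base)
link 0: phi[0] = 155 = 155 deg
  cos(155 deg) = -0.9063, sin(155 deg) = 0.4226
  joint[1] = (0.0000, 0.0000) + 11.3 * (-0.9063, 0.4226) = (0.0000 + -10.2413, 0.0000 + 4.7756) = (-10.2413, 4.7756)
link 1: phi[1] = 155 + 115 = 270 deg
  cos(270 deg) = -0.0000, sin(270 deg) = -1.0000
  joint[2] = (-10.2413, 4.7756) + 4.5 * (-0.0000, -1.0000) = (-10.2413 + -0.0000, 4.7756 + -4.5000) = (-10.2413, 0.2756)
End effector: (-10.2413, 0.2756)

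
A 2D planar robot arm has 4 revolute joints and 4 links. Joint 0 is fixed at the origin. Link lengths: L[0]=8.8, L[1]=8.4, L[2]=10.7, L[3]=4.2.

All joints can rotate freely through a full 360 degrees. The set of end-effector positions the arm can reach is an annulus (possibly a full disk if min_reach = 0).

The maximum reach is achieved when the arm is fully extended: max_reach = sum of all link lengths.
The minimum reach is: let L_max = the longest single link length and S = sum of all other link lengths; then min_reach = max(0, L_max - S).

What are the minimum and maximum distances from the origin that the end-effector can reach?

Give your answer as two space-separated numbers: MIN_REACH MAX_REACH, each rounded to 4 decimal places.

Answer: 0.0000 32.1000

Derivation:
Link lengths: [8.8, 8.4, 10.7, 4.2]
max_reach = 8.8 + 8.4 + 10.7 + 4.2 = 32.1
L_max = max([8.8, 8.4, 10.7, 4.2]) = 10.7
S (sum of others) = 32.1 - 10.7 = 21.4
min_reach = max(0, 10.7 - 21.4) = max(0, -10.7) = 0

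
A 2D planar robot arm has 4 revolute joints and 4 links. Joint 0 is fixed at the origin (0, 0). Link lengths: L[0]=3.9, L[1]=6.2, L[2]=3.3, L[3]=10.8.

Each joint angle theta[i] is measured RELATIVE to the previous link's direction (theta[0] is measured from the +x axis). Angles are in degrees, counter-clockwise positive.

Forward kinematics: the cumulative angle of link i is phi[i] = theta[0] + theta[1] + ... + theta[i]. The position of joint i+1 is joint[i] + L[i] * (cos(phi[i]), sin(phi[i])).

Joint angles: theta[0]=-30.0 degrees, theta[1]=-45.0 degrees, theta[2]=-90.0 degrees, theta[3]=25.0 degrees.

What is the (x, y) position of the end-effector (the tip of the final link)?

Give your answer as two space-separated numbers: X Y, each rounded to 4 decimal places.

joint[0] = (0.0000, 0.0000)  (base)
link 0: phi[0] = -30 = -30 deg
  cos(-30 deg) = 0.8660, sin(-30 deg) = -0.5000
  joint[1] = (0.0000, 0.0000) + 3.9 * (0.8660, -0.5000) = (0.0000 + 3.3775, 0.0000 + -1.9500) = (3.3775, -1.9500)
link 1: phi[1] = -30 + -45 = -75 deg
  cos(-75 deg) = 0.2588, sin(-75 deg) = -0.9659
  joint[2] = (3.3775, -1.9500) + 6.2 * (0.2588, -0.9659) = (3.3775 + 1.6047, -1.9500 + -5.9887) = (4.9822, -7.9387)
link 2: phi[2] = -30 + -45 + -90 = -165 deg
  cos(-165 deg) = -0.9659, sin(-165 deg) = -0.2588
  joint[3] = (4.9822, -7.9387) + 3.3 * (-0.9659, -0.2588) = (4.9822 + -3.1876, -7.9387 + -0.8541) = (1.7946, -8.7928)
link 3: phi[3] = -30 + -45 + -90 + 25 = -140 deg
  cos(-140 deg) = -0.7660, sin(-140 deg) = -0.6428
  joint[4] = (1.7946, -8.7928) + 10.8 * (-0.7660, -0.6428) = (1.7946 + -8.2733, -8.7928 + -6.9421) = (-6.4787, -15.7349)
End effector: (-6.4787, -15.7349)

Answer: -6.4787 -15.7349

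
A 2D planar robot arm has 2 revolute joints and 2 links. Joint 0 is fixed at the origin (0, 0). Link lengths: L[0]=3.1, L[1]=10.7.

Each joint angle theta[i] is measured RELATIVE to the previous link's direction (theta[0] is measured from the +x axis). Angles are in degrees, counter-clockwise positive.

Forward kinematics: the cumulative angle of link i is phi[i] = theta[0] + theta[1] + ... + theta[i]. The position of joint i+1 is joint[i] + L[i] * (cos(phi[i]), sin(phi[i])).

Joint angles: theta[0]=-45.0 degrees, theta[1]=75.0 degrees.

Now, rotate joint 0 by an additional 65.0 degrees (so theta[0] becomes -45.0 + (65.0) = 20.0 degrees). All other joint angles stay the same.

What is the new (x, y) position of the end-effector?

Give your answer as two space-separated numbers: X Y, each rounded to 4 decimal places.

joint[0] = (0.0000, 0.0000)  (base)
link 0: phi[0] = 20 = 20 deg
  cos(20 deg) = 0.9397, sin(20 deg) = 0.3420
  joint[1] = (0.0000, 0.0000) + 3.1 * (0.9397, 0.3420) = (0.0000 + 2.9130, 0.0000 + 1.0603) = (2.9130, 1.0603)
link 1: phi[1] = 20 + 75 = 95 deg
  cos(95 deg) = -0.0872, sin(95 deg) = 0.9962
  joint[2] = (2.9130, 1.0603) + 10.7 * (-0.0872, 0.9962) = (2.9130 + -0.9326, 1.0603 + 10.6593) = (1.9805, 11.7195)
End effector: (1.9805, 11.7195)

Answer: 1.9805 11.7195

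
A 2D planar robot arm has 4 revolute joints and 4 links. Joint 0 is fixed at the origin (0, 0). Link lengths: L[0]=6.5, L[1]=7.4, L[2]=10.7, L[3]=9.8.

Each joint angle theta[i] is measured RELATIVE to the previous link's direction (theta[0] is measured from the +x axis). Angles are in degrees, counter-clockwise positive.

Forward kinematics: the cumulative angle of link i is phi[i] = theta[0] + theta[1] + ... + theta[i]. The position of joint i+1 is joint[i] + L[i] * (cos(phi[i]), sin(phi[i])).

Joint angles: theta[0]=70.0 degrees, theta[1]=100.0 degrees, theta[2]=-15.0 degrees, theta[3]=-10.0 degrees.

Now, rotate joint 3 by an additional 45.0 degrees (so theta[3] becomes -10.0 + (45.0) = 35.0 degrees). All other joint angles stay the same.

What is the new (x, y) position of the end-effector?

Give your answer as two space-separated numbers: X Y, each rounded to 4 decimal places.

joint[0] = (0.0000, 0.0000)  (base)
link 0: phi[0] = 70 = 70 deg
  cos(70 deg) = 0.3420, sin(70 deg) = 0.9397
  joint[1] = (0.0000, 0.0000) + 6.5 * (0.3420, 0.9397) = (0.0000 + 2.2231, 0.0000 + 6.1080) = (2.2231, 6.1080)
link 1: phi[1] = 70 + 100 = 170 deg
  cos(170 deg) = -0.9848, sin(170 deg) = 0.1736
  joint[2] = (2.2231, 6.1080) + 7.4 * (-0.9848, 0.1736) = (2.2231 + -7.2876, 6.1080 + 1.2850) = (-5.0644, 7.3930)
link 2: phi[2] = 70 + 100 + -15 = 155 deg
  cos(155 deg) = -0.9063, sin(155 deg) = 0.4226
  joint[3] = (-5.0644, 7.3930) + 10.7 * (-0.9063, 0.4226) = (-5.0644 + -9.6975, 7.3930 + 4.5220) = (-14.7619, 11.9150)
link 3: phi[3] = 70 + 100 + -15 + 35 = 190 deg
  cos(190 deg) = -0.9848, sin(190 deg) = -0.1736
  joint[4] = (-14.7619, 11.9150) + 9.8 * (-0.9848, -0.1736) = (-14.7619 + -9.6511, 11.9150 + -1.7018) = (-24.4131, 10.2133)
End effector: (-24.4131, 10.2133)

Answer: -24.4131 10.2133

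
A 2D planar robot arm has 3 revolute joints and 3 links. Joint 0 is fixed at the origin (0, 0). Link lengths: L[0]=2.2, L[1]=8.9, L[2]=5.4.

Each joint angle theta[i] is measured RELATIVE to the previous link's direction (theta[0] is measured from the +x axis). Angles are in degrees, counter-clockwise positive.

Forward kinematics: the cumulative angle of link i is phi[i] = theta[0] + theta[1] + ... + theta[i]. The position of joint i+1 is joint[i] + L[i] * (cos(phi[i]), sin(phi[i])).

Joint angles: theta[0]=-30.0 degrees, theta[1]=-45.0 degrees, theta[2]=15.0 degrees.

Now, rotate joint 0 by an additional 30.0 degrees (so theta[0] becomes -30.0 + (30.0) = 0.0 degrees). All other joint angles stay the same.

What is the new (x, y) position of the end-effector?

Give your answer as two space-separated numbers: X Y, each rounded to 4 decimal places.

Answer: 13.1698 -8.9933

Derivation:
joint[0] = (0.0000, 0.0000)  (base)
link 0: phi[0] = 0 = 0 deg
  cos(0 deg) = 1.0000, sin(0 deg) = 0.0000
  joint[1] = (0.0000, 0.0000) + 2.2 * (1.0000, 0.0000) = (0.0000 + 2.2000, 0.0000 + 0.0000) = (2.2000, 0.0000)
link 1: phi[1] = 0 + -45 = -45 deg
  cos(-45 deg) = 0.7071, sin(-45 deg) = -0.7071
  joint[2] = (2.2000, 0.0000) + 8.9 * (0.7071, -0.7071) = (2.2000 + 6.2933, 0.0000 + -6.2933) = (8.4933, -6.2933)
link 2: phi[2] = 0 + -45 + 15 = -30 deg
  cos(-30 deg) = 0.8660, sin(-30 deg) = -0.5000
  joint[3] = (8.4933, -6.2933) + 5.4 * (0.8660, -0.5000) = (8.4933 + 4.6765, -6.2933 + -2.7000) = (13.1698, -8.9933)
End effector: (13.1698, -8.9933)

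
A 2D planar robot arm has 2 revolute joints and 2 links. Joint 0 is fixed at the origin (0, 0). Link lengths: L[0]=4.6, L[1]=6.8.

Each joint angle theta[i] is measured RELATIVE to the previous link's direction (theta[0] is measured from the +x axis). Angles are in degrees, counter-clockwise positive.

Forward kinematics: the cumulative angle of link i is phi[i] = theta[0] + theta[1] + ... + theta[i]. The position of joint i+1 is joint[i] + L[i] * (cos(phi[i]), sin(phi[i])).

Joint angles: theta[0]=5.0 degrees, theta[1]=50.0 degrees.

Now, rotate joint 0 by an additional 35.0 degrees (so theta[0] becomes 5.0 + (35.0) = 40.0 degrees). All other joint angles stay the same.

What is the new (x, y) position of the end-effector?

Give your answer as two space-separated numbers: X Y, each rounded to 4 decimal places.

Answer: 3.5238 9.7568

Derivation:
joint[0] = (0.0000, 0.0000)  (base)
link 0: phi[0] = 40 = 40 deg
  cos(40 deg) = 0.7660, sin(40 deg) = 0.6428
  joint[1] = (0.0000, 0.0000) + 4.6 * (0.7660, 0.6428) = (0.0000 + 3.5238, 0.0000 + 2.9568) = (3.5238, 2.9568)
link 1: phi[1] = 40 + 50 = 90 deg
  cos(90 deg) = 0.0000, sin(90 deg) = 1.0000
  joint[2] = (3.5238, 2.9568) + 6.8 * (0.0000, 1.0000) = (3.5238 + 0.0000, 2.9568 + 6.8000) = (3.5238, 9.7568)
End effector: (3.5238, 9.7568)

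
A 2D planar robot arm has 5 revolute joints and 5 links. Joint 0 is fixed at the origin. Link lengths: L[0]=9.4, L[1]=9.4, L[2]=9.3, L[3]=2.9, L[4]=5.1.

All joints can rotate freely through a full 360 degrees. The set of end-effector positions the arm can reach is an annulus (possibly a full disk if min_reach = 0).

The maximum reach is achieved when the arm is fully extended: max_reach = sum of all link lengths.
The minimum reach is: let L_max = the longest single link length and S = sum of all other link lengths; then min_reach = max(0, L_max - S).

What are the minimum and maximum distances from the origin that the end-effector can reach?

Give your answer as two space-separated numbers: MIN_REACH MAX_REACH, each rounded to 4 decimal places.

Answer: 0.0000 36.1000

Derivation:
Link lengths: [9.4, 9.4, 9.3, 2.9, 5.1]
max_reach = 9.4 + 9.4 + 9.3 + 2.9 + 5.1 = 36.1
L_max = max([9.4, 9.4, 9.3, 2.9, 5.1]) = 9.4
S (sum of others) = 36.1 - 9.4 = 26.7
min_reach = max(0, 9.4 - 26.7) = max(0, -17.3) = 0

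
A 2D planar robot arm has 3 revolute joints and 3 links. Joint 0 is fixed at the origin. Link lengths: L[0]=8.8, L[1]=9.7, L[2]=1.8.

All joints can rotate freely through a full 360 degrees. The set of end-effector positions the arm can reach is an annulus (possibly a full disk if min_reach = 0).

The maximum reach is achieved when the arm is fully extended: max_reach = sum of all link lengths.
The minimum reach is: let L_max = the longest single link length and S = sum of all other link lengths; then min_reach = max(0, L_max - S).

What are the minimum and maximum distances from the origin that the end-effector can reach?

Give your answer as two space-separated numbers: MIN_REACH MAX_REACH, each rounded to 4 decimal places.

Answer: 0.0000 20.3000

Derivation:
Link lengths: [8.8, 9.7, 1.8]
max_reach = 8.8 + 9.7 + 1.8 = 20.3
L_max = max([8.8, 9.7, 1.8]) = 9.7
S (sum of others) = 20.3 - 9.7 = 10.6
min_reach = max(0, 9.7 - 10.6) = max(0, -0.9) = 0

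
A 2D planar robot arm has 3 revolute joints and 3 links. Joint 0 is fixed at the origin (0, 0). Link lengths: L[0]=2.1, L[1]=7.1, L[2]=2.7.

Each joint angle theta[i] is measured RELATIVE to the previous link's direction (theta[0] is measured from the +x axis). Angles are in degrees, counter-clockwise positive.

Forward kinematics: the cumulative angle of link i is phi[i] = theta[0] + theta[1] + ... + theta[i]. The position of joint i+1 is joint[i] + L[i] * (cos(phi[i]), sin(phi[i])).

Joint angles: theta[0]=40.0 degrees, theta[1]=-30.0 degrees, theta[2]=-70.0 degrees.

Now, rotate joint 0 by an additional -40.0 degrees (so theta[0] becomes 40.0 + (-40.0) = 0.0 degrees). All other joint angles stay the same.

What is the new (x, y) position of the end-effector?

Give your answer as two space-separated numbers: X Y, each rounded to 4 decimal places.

joint[0] = (0.0000, 0.0000)  (base)
link 0: phi[0] = 0 = 0 deg
  cos(0 deg) = 1.0000, sin(0 deg) = 0.0000
  joint[1] = (0.0000, 0.0000) + 2.1 * (1.0000, 0.0000) = (0.0000 + 2.1000, 0.0000 + 0.0000) = (2.1000, 0.0000)
link 1: phi[1] = 0 + -30 = -30 deg
  cos(-30 deg) = 0.8660, sin(-30 deg) = -0.5000
  joint[2] = (2.1000, 0.0000) + 7.1 * (0.8660, -0.5000) = (2.1000 + 6.1488, 0.0000 + -3.5500) = (8.2488, -3.5500)
link 2: phi[2] = 0 + -30 + -70 = -100 deg
  cos(-100 deg) = -0.1736, sin(-100 deg) = -0.9848
  joint[3] = (8.2488, -3.5500) + 2.7 * (-0.1736, -0.9848) = (8.2488 + -0.4689, -3.5500 + -2.6590) = (7.7799, -6.2090)
End effector: (7.7799, -6.2090)

Answer: 7.7799 -6.2090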